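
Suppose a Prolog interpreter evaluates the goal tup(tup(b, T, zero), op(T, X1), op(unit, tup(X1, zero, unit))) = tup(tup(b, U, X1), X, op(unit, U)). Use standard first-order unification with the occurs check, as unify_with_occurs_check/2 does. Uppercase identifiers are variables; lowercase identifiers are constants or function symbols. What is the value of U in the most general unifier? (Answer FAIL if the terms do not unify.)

Decompose tup/3: tup(b, T, zero) = tup(b, U, X1),  op(T, X1) = X,  op(unit, tup(X1, zero, unit)) = op(unit, U).
Decompose tup/3: b = b,  T = U,  zero = X1.
Delete trivial equation b = b.
Bind T := U; substituting into the one remaining equation that mentions T gives: op(U, X1) = X.
Bind X1 := zero; substituting into the remaining equations gives: op(U, zero) = X,  op(unit, tup(zero, zero, unit)) = op(unit, U).
Bind X := op(U, zero); no other remaining equation mentions X.
Decompose op/2: unit = unit,  tup(zero, zero, unit) = U.
Delete trivial equation unit = unit.
Bind U := tup(zero, zero, unit). Substituting into the earlier bindings gives T := tup(zero, zero, unit), X := op(tup(zero, zero, unit), zero).
MGU = { T ↦ tup(zero, zero, unit), X1 ↦ zero, X ↦ op(tup(zero, zero, unit), zero), U ↦ tup(zero, zero, unit) }, so U ↦ tup(zero, zero, unit).

tup(zero, zero, unit)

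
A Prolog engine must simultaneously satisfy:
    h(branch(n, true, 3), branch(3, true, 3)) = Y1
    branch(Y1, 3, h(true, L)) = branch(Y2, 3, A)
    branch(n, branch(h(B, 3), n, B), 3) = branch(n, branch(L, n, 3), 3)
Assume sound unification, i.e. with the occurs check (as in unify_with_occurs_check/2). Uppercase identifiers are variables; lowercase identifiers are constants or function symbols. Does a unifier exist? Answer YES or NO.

YES

Bind Y1 := h(branch(n, true, 3), branch(3, true, 3)); substituting into the one remaining equation that mentions Y1 gives: branch(h(branch(n, true, 3), branch(3, true, 3)), 3, h(true, L)) = branch(Y2, 3, A).
Decompose branch/3: h(branch(n, true, 3), branch(3, true, 3)) = Y2,  3 = 3,  h(true, L) = A.
Bind Y2 := h(branch(n, true, 3), branch(3, true, 3)); no other remaining equation mentions Y2.
Delete trivial equation 3 = 3.
Bind A := h(true, L); no other remaining equation mentions A.
Decompose branch/3: n = n,  branch(h(B, 3), n, B) = branch(L, n, 3),  3 = 3.
Delete trivial equation n = n.
Decompose branch/3: h(B, 3) = L,  n = n,  B = 3.
Bind L := h(B, 3); no other remaining equation mentions L. Substituting into the earlier binding gives A := h(true, h(B, 3)).
Delete trivial equation n = n.
Bind B := 3; no other remaining equation mentions B. Substituting into the earlier bindings gives A := h(true, h(3, 3)), L := h(3, 3).
Delete trivial equation 3 = 3.
No equations remain and no clash or occurs-check failure arose, so a unifier exists.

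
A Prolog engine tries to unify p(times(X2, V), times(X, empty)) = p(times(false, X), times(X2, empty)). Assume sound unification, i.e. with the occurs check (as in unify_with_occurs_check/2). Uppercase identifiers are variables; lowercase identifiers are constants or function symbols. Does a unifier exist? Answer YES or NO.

Decompose p/2: times(X2, V) = times(false, X),  times(X, empty) = times(X2, empty).
Decompose times/2: X2 = false,  V = X.
Bind X2 := false; substituting into the one remaining equation that mentions X2 gives: times(X, empty) = times(false, empty).
Bind V := X; no other remaining equation mentions V.
Decompose times/2: X = false,  empty = empty.
Bind X := false; no other remaining equation mentions X. Substituting into the earlier binding gives V := false.
Delete trivial equation empty = empty.
No equations remain and no clash or occurs-check failure arose, so a unifier exists.

YES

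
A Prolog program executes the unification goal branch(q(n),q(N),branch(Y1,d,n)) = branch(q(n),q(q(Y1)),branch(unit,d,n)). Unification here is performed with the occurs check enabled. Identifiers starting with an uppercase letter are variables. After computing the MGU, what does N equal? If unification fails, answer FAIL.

q(unit)

Decompose branch/3: q(n) = q(n),  q(N) = q(q(Y1)),  branch(Y1,d,n) = branch(unit,d,n).
Delete trivial equation q(n) = q(n).
Decompose q/1: N = q(Y1).
Bind N := q(Y1); no other remaining equation mentions N.
Decompose branch/3: Y1 = unit,  d = d,  n = n.
Bind Y1 := unit; no other remaining equation mentions Y1. Substituting into the earlier binding gives N := q(unit).
Delete trivial equation d = d.
Delete trivial equation n = n.
MGU = { N -> q(unit), Y1 -> unit }, so N -> q(unit).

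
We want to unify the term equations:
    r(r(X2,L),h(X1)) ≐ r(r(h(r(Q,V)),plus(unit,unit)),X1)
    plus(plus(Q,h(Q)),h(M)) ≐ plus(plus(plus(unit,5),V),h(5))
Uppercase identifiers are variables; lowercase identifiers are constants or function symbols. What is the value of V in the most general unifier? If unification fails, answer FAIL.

FAIL

Decompose r/2: r(X2,L) ≐ r(h(r(Q,V)),plus(unit,unit)),  h(X1) ≐ X1.
Decompose r/2: X2 ≐ h(r(Q,V)),  L ≐ plus(unit,unit).
Bind X2 := h(r(Q,V)); no other remaining equation mentions X2.
Bind L := plus(unit,unit); no other remaining equation mentions L.
Occurs check fails: X1 occurs in h(X1); the equation X1 ≐ h(X1) has no finite solution.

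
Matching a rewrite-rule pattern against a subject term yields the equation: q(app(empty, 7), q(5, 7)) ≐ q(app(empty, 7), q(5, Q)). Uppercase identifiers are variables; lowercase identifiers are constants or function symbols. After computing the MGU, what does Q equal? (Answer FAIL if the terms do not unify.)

7

Decompose q/2: app(empty, 7) ≐ app(empty, 7),  q(5, 7) ≐ q(5, Q).
Delete trivial equation app(empty, 7) ≐ app(empty, 7).
Decompose q/2: 5 ≐ 5,  7 ≐ Q.
Delete trivial equation 5 ≐ 5.
Bind Q := 7.
MGU = { Q ↦ 7 }, so Q ↦ 7.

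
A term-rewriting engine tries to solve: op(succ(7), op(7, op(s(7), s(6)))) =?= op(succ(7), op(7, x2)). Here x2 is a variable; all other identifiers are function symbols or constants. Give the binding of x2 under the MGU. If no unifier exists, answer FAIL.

op(s(7), s(6))

Decompose op/2: succ(7) =?= succ(7),  op(7, op(s(7), s(6))) =?= op(7, x2).
Delete trivial equation succ(7) =?= succ(7).
Decompose op/2: 7 =?= 7,  op(s(7), s(6)) =?= x2.
Delete trivial equation 7 =?= 7.
Bind x2 := op(s(7), s(6)).
MGU = { x2 ↦ op(s(7), s(6)) }, so x2 ↦ op(s(7), s(6)).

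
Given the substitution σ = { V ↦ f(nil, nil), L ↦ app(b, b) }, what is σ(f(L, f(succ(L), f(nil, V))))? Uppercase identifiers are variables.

Replace each occurrence of V with f(nil, nil).
Replace each occurrence of L with app(b, b).
Result: f(app(b, b), f(succ(app(b, b)), f(nil, f(nil, nil)))).

f(app(b, b), f(succ(app(b, b)), f(nil, f(nil, nil))))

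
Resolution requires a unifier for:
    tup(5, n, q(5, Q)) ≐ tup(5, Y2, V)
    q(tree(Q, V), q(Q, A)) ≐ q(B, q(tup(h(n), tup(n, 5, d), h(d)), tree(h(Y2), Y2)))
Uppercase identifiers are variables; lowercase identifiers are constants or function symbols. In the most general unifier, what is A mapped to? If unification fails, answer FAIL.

Decompose tup/3: 5 ≐ 5,  n ≐ Y2,  q(5, Q) ≐ V.
Delete trivial equation 5 ≐ 5.
Bind Y2 := n; substituting into the one remaining equation that mentions Y2 gives: q(tree(Q, V), q(Q, A)) ≐ q(B, q(tup(h(n), tup(n, 5, d), h(d)), tree(h(n), n))).
Bind V := q(5, Q); substituting into the remaining equation gives: q(tree(Q, q(5, Q)), q(Q, A)) ≐ q(B, q(tup(h(n), tup(n, 5, d), h(d)), tree(h(n), n))).
Decompose q/2: tree(Q, q(5, Q)) ≐ B,  q(Q, A) ≐ q(tup(h(n), tup(n, 5, d), h(d)), tree(h(n), n)).
Bind B := tree(Q, q(5, Q)); no other remaining equation mentions B.
Decompose q/2: Q ≐ tup(h(n), tup(n, 5, d), h(d)),  A ≐ tree(h(n), n).
Bind Q := tup(h(n), tup(n, 5, d), h(d)); no other remaining equation mentions Q. Substituting into the earlier bindings gives V := q(5, tup(h(n), tup(n, 5, d), h(d))), B := tree(tup(h(n), tup(n, 5, d), h(d)), q(5, tup(h(n), tup(n, 5, d), h(d)))).
Bind A := tree(h(n), n).
MGU = { Y2 := n, V := q(5, tup(h(n), tup(n, 5, d), h(d))), B := tree(tup(h(n), tup(n, 5, d), h(d)), q(5, tup(h(n), tup(n, 5, d), h(d)))), Q := tup(h(n), tup(n, 5, d), h(d)), A := tree(h(n), n) }, so A := tree(h(n), n).

tree(h(n), n)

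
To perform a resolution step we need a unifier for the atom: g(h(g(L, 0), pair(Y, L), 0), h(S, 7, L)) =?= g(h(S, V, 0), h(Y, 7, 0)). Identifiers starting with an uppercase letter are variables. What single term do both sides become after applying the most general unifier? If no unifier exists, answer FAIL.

g(h(g(0, 0), pair(g(0, 0), 0), 0), h(g(0, 0), 7, 0))

Decompose g/2: h(g(L, 0), pair(Y, L), 0) =?= h(S, V, 0),  h(S, 7, L) =?= h(Y, 7, 0).
Decompose h/3: g(L, 0) =?= S,  pair(Y, L) =?= V,  0 =?= 0.
Bind S := g(L, 0); substituting into the one remaining equation that mentions S gives: h(g(L, 0), 7, L) =?= h(Y, 7, 0).
Bind V := pair(Y, L); no other remaining equation mentions V.
Delete trivial equation 0 =?= 0.
Decompose h/3: g(L, 0) =?= Y,  7 =?= 7,  L =?= 0.
Bind Y := g(L, 0); no other remaining equation mentions Y. Substituting into the earlier binding gives V := pair(g(L, 0), L).
Delete trivial equation 7 =?= 7.
Bind L := 0. Substituting into the earlier bindings gives S := g(0, 0), V := pair(g(0, 0), 0), Y := g(0, 0).
Applying the MGU to either side gives g(h(g(0, 0), pair(g(0, 0), 0), 0), h(g(0, 0), 7, 0)).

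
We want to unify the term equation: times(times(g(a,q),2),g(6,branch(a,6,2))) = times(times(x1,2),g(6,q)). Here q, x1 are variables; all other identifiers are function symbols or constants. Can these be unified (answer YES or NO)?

Decompose times/2: times(g(a,q),2) = times(x1,2),  g(6,branch(a,6,2)) = g(6,q).
Decompose times/2: g(a,q) = x1,  2 = 2.
Bind x1 := g(a,q); no other remaining equation mentions x1.
Delete trivial equation 2 = 2.
Decompose g/2: 6 = 6,  branch(a,6,2) = q.
Delete trivial equation 6 = 6.
Bind q := branch(a,6,2). Substituting into the earlier binding gives x1 := g(a,branch(a,6,2)).
No equations remain and no clash or occurs-check failure arose, so a unifier exists.

YES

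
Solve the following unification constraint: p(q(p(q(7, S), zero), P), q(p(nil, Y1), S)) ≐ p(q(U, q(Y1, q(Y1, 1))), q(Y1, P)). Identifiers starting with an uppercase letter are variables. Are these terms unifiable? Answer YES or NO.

NO

Decompose p/2: q(p(q(7, S), zero), P) ≐ q(U, q(Y1, q(Y1, 1))),  q(p(nil, Y1), S) ≐ q(Y1, P).
Decompose q/2: p(q(7, S), zero) ≐ U,  P ≐ q(Y1, q(Y1, 1)).
Bind U := p(q(7, S), zero); no other remaining equation mentions U.
Bind P := q(Y1, q(Y1, 1)); substituting into the remaining equation gives: q(p(nil, Y1), S) ≐ q(Y1, q(Y1, q(Y1, 1))).
Decompose q/2: p(nil, Y1) ≐ Y1,  S ≐ q(Y1, q(Y1, 1)).
Occurs check fails: Y1 occurs in p(nil, Y1); the equation Y1 ≐ p(nil, Y1) has no finite solution.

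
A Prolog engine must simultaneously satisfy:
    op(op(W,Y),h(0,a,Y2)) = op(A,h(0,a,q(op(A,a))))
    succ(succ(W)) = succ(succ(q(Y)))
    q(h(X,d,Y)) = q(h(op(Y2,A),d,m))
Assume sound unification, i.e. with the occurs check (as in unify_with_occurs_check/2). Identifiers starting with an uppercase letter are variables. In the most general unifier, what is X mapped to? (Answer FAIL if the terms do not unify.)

op(q(op(op(q(m),m),a)),op(q(m),m))

Decompose op/2: op(W,Y) = A,  h(0,a,Y2) = h(0,a,q(op(A,a))).
Bind A := op(W,Y); substituting into the 2 remaining equations that mention A gives: h(0,a,Y2) = h(0,a,q(op(op(W,Y),a))),  q(h(X,d,Y)) = q(h(op(Y2,op(W,Y)),d,m)).
Decompose h/3: 0 = 0,  a = a,  Y2 = q(op(op(W,Y),a)).
Delete trivial equation 0 = 0.
Delete trivial equation a = a.
Bind Y2 := q(op(op(W,Y),a)); substituting into the one remaining equation that mentions Y2 gives: q(h(X,d,Y)) = q(h(op(q(op(op(W,Y),a)),op(W,Y)),d,m)).
Decompose succ/1: succ(W) = succ(q(Y)).
Decompose succ/1: W = q(Y).
Bind W := q(Y); substituting into the remaining equation gives: q(h(X,d,Y)) = q(h(op(q(op(op(q(Y),Y),a)),op(q(Y),Y)),d,m)). Substituting into the earlier bindings gives A := op(q(Y),Y), Y2 := q(op(op(q(Y),Y),a)).
Decompose q/1: h(X,d,Y) = h(op(q(op(op(q(Y),Y),a)),op(q(Y),Y)),d,m).
Decompose h/3: X = op(q(op(op(q(Y),Y),a)),op(q(Y),Y)),  d = d,  Y = m.
Bind X := op(q(op(op(q(Y),Y),a)),op(q(Y),Y)); no other remaining equation mentions X.
Delete trivial equation d = d.
Bind Y := m. Substituting into the earlier bindings gives A := op(q(m),m), Y2 := q(op(op(q(m),m),a)), W := q(m), X := op(q(op(op(q(m),m),a)),op(q(m),m)).
MGU = { A ↦ op(q(m),m), Y2 ↦ q(op(op(q(m),m),a)), W ↦ q(m), X ↦ op(q(op(op(q(m),m),a)),op(q(m),m)), Y ↦ m }, so X ↦ op(q(op(op(q(m),m),a)),op(q(m),m)).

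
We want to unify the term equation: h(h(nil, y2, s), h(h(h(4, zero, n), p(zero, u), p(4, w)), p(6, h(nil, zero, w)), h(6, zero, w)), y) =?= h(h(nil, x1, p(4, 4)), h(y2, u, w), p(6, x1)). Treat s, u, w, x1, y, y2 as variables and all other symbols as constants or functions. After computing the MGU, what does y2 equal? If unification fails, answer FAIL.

Decompose h/3: h(nil, y2, s) =?= h(nil, x1, p(4, 4)),  h(h(h(4, zero, n), p(zero, u), p(4, w)), p(6, h(nil, zero, w)), h(6, zero, w)) =?= h(y2, u, w),  y =?= p(6, x1).
Decompose h/3: nil =?= nil,  y2 =?= x1,  s =?= p(4, 4).
Delete trivial equation nil =?= nil.
Bind y2 := x1; substituting into the one remaining equation that mentions y2 gives: h(h(h(4, zero, n), p(zero, u), p(4, w)), p(6, h(nil, zero, w)), h(6, zero, w)) =?= h(x1, u, w).
Bind s := p(4, 4); no other remaining equation mentions s.
Decompose h/3: h(h(4, zero, n), p(zero, u), p(4, w)) =?= x1,  p(6, h(nil, zero, w)) =?= u,  h(6, zero, w) =?= w.
Bind x1 := h(h(4, zero, n), p(zero, u), p(4, w)); substituting into the one remaining equation that mentions x1 gives: y =?= p(6, h(h(4, zero, n), p(zero, u), p(4, w))). Substituting into the earlier binding gives y2 := h(h(4, zero, n), p(zero, u), p(4, w)).
Bind u := p(6, h(nil, zero, w)); substituting into the one remaining equation that mentions u gives: y =?= p(6, h(h(4, zero, n), p(zero, p(6, h(nil, zero, w))), p(4, w))). Substituting into the earlier bindings gives y2 := h(h(4, zero, n), p(zero, p(6, h(nil, zero, w))), p(4, w)), x1 := h(h(4, zero, n), p(zero, p(6, h(nil, zero, w))), p(4, w)).
Occurs check fails: w occurs in h(6, zero, w); the equation w =?= h(6, zero, w) has no finite solution.

FAIL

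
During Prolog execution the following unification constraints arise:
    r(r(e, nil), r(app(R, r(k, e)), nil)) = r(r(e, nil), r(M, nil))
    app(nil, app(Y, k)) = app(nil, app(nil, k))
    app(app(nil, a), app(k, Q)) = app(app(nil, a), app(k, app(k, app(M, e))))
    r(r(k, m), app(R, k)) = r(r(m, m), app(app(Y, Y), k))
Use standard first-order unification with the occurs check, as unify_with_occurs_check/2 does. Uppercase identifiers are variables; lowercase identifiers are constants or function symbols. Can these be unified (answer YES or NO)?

Decompose r/2: r(e, nil) = r(e, nil),  r(app(R, r(k, e)), nil) = r(M, nil).
Delete trivial equation r(e, nil) = r(e, nil).
Decompose r/2: app(R, r(k, e)) = M,  nil = nil.
Bind M := app(R, r(k, e)); substituting into the one remaining equation that mentions M gives: app(app(nil, a), app(k, Q)) = app(app(nil, a), app(k, app(k, app(app(R, r(k, e)), e)))).
Delete trivial equation nil = nil.
Decompose app/2: nil = nil,  app(Y, k) = app(nil, k).
Delete trivial equation nil = nil.
Decompose app/2: Y = nil,  k = k.
Bind Y := nil; substituting into the one remaining equation that mentions Y gives: r(r(k, m), app(R, k)) = r(r(m, m), app(app(nil, nil), k)).
Delete trivial equation k = k.
Decompose app/2: app(nil, a) = app(nil, a),  app(k, Q) = app(k, app(k, app(app(R, r(k, e)), e))).
Delete trivial equation app(nil, a) = app(nil, a).
Decompose app/2: k = k,  Q = app(k, app(app(R, r(k, e)), e)).
Delete trivial equation k = k.
Bind Q := app(k, app(app(R, r(k, e)), e)); no other remaining equation mentions Q.
Decompose r/2: r(k, m) = r(m, m),  app(R, k) = app(app(nil, nil), k).
Decompose r/2: k = m,  m = m.
Clash: constants k and m differ; no unifier exists.

NO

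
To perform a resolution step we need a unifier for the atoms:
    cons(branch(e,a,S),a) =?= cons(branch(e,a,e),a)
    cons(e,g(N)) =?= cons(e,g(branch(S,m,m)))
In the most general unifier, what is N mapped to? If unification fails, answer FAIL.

Decompose cons/2: branch(e,a,S) =?= branch(e,a,e),  a =?= a.
Decompose branch/3: e =?= e,  a =?= a,  S =?= e.
Delete trivial equation e =?= e.
Delete trivial equation a =?= a.
Bind S := e; substituting into the one remaining equation that mentions S gives: cons(e,g(N)) =?= cons(e,g(branch(e,m,m))).
Delete trivial equation a =?= a.
Decompose cons/2: e =?= e,  g(N) =?= g(branch(e,m,m)).
Delete trivial equation e =?= e.
Decompose g/1: N =?= branch(e,m,m).
Bind N := branch(e,m,m).
MGU = { S ↦ e, N ↦ branch(e,m,m) }, so N ↦ branch(e,m,m).

branch(e,m,m)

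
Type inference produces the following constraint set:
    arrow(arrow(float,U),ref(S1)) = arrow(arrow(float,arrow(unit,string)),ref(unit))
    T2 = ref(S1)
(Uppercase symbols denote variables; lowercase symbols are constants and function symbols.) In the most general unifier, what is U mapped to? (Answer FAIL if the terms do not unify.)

Decompose arrow/2: arrow(float,U) = arrow(float,arrow(unit,string)),  ref(S1) = ref(unit).
Decompose arrow/2: float = float,  U = arrow(unit,string).
Delete trivial equation float = float.
Bind U := arrow(unit,string); no other remaining equation mentions U.
Decompose ref/1: S1 = unit.
Bind S1 := unit; substituting into the remaining equation gives: T2 = ref(unit).
Bind T2 := ref(unit).
MGU = { U -> arrow(unit,string), S1 -> unit, T2 -> ref(unit) }, so U -> arrow(unit,string).

arrow(unit,string)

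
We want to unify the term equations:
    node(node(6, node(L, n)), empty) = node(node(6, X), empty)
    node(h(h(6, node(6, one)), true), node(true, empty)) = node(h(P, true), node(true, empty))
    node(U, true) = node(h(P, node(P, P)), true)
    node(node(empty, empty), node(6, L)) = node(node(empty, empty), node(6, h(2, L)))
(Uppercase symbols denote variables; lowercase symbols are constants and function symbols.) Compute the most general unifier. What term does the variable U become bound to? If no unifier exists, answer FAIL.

Decompose node/2: node(6, node(L, n)) = node(6, X),  empty = empty.
Decompose node/2: 6 = 6,  node(L, n) = X.
Delete trivial equation 6 = 6.
Bind X := node(L, n); no other remaining equation mentions X.
Delete trivial equation empty = empty.
Decompose node/2: h(h(6, node(6, one)), true) = h(P, true),  node(true, empty) = node(true, empty).
Decompose h/2: h(6, node(6, one)) = P,  true = true.
Bind P := h(6, node(6, one)); substituting into the one remaining equation that mentions P gives: node(U, true) = node(h(h(6, node(6, one)), node(h(6, node(6, one)), h(6, node(6, one)))), true).
Delete trivial equation true = true.
Delete trivial equation node(true, empty) = node(true, empty).
Decompose node/2: U = h(h(6, node(6, one)), node(h(6, node(6, one)), h(6, node(6, one)))),  true = true.
Bind U := h(h(6, node(6, one)), node(h(6, node(6, one)), h(6, node(6, one)))); no other remaining equation mentions U.
Delete trivial equation true = true.
Decompose node/2: node(empty, empty) = node(empty, empty),  node(6, L) = node(6, h(2, L)).
Delete trivial equation node(empty, empty) = node(empty, empty).
Decompose node/2: 6 = 6,  L = h(2, L).
Delete trivial equation 6 = 6.
Occurs check fails: L occurs in h(2, L); the equation L = h(2, L) has no finite solution.

FAIL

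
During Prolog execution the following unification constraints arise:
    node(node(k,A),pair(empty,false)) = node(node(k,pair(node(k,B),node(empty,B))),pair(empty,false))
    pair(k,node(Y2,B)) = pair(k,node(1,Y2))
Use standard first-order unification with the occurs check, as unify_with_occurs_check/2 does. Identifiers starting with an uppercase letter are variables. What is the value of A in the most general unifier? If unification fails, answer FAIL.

Decompose node/2: node(k,A) = node(k,pair(node(k,B),node(empty,B))),  pair(empty,false) = pair(empty,false).
Decompose node/2: k = k,  A = pair(node(k,B),node(empty,B)).
Delete trivial equation k = k.
Bind A := pair(node(k,B),node(empty,B)); no other remaining equation mentions A.
Delete trivial equation pair(empty,false) = pair(empty,false).
Decompose pair/2: k = k,  node(Y2,B) = node(1,Y2).
Delete trivial equation k = k.
Decompose node/2: Y2 = 1,  B = Y2.
Bind Y2 := 1; substituting into the remaining equation gives: B = 1.
Bind B := 1. Substituting into the earlier binding gives A := pair(node(k,1),node(empty,1)).
MGU = { A -> pair(node(k,1),node(empty,1)), Y2 -> 1, B -> 1 }, so A -> pair(node(k,1),node(empty,1)).

pair(node(k,1),node(empty,1))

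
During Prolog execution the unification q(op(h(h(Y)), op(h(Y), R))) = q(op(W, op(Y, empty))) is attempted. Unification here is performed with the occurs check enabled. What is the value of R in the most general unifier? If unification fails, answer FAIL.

FAIL

Decompose q/1: op(h(h(Y)), op(h(Y), R)) = op(W, op(Y, empty)).
Decompose op/2: h(h(Y)) = W,  op(h(Y), R) = op(Y, empty).
Bind W := h(h(Y)); no other remaining equation mentions W.
Decompose op/2: h(Y) = Y,  R = empty.
Occurs check fails: Y occurs in h(Y); the equation Y = h(Y) has no finite solution.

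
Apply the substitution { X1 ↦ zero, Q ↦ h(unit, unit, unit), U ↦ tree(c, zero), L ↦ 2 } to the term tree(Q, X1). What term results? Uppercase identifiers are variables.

Replace each occurrence of X1 with zero.
Replace each occurrence of Q with h(unit, unit, unit).
Result: tree(h(unit, unit, unit), zero).

tree(h(unit, unit, unit), zero)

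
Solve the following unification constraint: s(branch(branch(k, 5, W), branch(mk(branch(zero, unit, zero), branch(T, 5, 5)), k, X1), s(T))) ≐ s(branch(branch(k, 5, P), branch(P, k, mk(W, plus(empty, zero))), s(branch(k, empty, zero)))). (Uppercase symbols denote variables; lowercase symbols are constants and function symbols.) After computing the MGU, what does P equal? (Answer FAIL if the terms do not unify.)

Decompose s/1: branch(branch(k, 5, W), branch(mk(branch(zero, unit, zero), branch(T, 5, 5)), k, X1), s(T)) ≐ branch(branch(k, 5, P), branch(P, k, mk(W, plus(empty, zero))), s(branch(k, empty, zero))).
Decompose branch/3: branch(k, 5, W) ≐ branch(k, 5, P),  branch(mk(branch(zero, unit, zero), branch(T, 5, 5)), k, X1) ≐ branch(P, k, mk(W, plus(empty, zero))),  s(T) ≐ s(branch(k, empty, zero)).
Decompose branch/3: k ≐ k,  5 ≐ 5,  W ≐ P.
Delete trivial equation k ≐ k.
Delete trivial equation 5 ≐ 5.
Bind W := P; substituting into the one remaining equation that mentions W gives: branch(mk(branch(zero, unit, zero), branch(T, 5, 5)), k, X1) ≐ branch(P, k, mk(P, plus(empty, zero))).
Decompose branch/3: mk(branch(zero, unit, zero), branch(T, 5, 5)) ≐ P,  k ≐ k,  X1 ≐ mk(P, plus(empty, zero)).
Bind P := mk(branch(zero, unit, zero), branch(T, 5, 5)); substituting into the one remaining equation that mentions P gives: X1 ≐ mk(mk(branch(zero, unit, zero), branch(T, 5, 5)), plus(empty, zero)). Substituting into the earlier binding gives W := mk(branch(zero, unit, zero), branch(T, 5, 5)).
Delete trivial equation k ≐ k.
Bind X1 := mk(mk(branch(zero, unit, zero), branch(T, 5, 5)), plus(empty, zero)); no other remaining equation mentions X1.
Decompose s/1: T ≐ branch(k, empty, zero).
Bind T := branch(k, empty, zero). Substituting into the earlier bindings gives W := mk(branch(zero, unit, zero), branch(branch(k, empty, zero), 5, 5)), P := mk(branch(zero, unit, zero), branch(branch(k, empty, zero), 5, 5)), X1 := mk(mk(branch(zero, unit, zero), branch(branch(k, empty, zero), 5, 5)), plus(empty, zero)).
MGU = { W := mk(branch(zero, unit, zero), branch(branch(k, empty, zero), 5, 5)), P := mk(branch(zero, unit, zero), branch(branch(k, empty, zero), 5, 5)), X1 := mk(mk(branch(zero, unit, zero), branch(branch(k, empty, zero), 5, 5)), plus(empty, zero)), T := branch(k, empty, zero) }, so P := mk(branch(zero, unit, zero), branch(branch(k, empty, zero), 5, 5)).

mk(branch(zero, unit, zero), branch(branch(k, empty, zero), 5, 5))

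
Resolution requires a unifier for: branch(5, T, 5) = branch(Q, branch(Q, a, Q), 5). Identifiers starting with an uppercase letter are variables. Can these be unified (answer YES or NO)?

Decompose branch/3: 5 = Q,  T = branch(Q, a, Q),  5 = 5.
Bind Q := 5; substituting into the one remaining equation that mentions Q gives: T = branch(5, a, 5).
Bind T := branch(5, a, 5); no other remaining equation mentions T.
Delete trivial equation 5 = 5.
No equations remain and no clash or occurs-check failure arose, so a unifier exists.

YES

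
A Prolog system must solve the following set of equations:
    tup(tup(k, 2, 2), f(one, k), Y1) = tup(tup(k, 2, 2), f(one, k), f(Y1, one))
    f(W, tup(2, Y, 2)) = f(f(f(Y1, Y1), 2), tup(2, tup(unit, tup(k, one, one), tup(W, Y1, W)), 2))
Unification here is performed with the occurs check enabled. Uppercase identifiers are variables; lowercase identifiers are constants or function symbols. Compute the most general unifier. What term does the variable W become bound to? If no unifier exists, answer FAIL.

Decompose tup/3: tup(k, 2, 2) = tup(k, 2, 2),  f(one, k) = f(one, k),  Y1 = f(Y1, one).
Delete trivial equation tup(k, 2, 2) = tup(k, 2, 2).
Delete trivial equation f(one, k) = f(one, k).
Occurs check fails: Y1 occurs in f(Y1, one); the equation Y1 = f(Y1, one) has no finite solution.

FAIL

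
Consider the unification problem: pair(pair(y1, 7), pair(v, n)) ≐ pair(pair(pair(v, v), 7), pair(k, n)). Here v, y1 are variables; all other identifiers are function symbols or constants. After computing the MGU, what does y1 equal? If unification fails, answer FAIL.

Decompose pair/2: pair(y1, 7) ≐ pair(pair(v, v), 7),  pair(v, n) ≐ pair(k, n).
Decompose pair/2: y1 ≐ pair(v, v),  7 ≐ 7.
Bind y1 := pair(v, v); no other remaining equation mentions y1.
Delete trivial equation 7 ≐ 7.
Decompose pair/2: v ≐ k,  n ≐ n.
Bind v := k; no other remaining equation mentions v. Substituting into the earlier binding gives y1 := pair(k, k).
Delete trivial equation n ≐ n.
MGU = { y1 := pair(k, k), v := k }, so y1 := pair(k, k).

pair(k, k)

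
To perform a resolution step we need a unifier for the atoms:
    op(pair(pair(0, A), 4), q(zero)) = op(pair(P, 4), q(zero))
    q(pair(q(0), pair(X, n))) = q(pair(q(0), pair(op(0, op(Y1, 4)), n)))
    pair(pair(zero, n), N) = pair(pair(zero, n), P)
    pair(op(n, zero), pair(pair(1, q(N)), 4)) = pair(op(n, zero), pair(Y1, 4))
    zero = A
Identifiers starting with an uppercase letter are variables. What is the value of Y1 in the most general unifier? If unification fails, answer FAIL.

Decompose op/2: pair(pair(0, A), 4) = pair(P, 4),  q(zero) = q(zero).
Decompose pair/2: pair(0, A) = P,  4 = 4.
Bind P := pair(0, A); substituting into the one remaining equation that mentions P gives: pair(pair(zero, n), N) = pair(pair(zero, n), pair(0, A)).
Delete trivial equation 4 = 4.
Delete trivial equation q(zero) = q(zero).
Decompose q/1: pair(q(0), pair(X, n)) = pair(q(0), pair(op(0, op(Y1, 4)), n)).
Decompose pair/2: q(0) = q(0),  pair(X, n) = pair(op(0, op(Y1, 4)), n).
Delete trivial equation q(0) = q(0).
Decompose pair/2: X = op(0, op(Y1, 4)),  n = n.
Bind X := op(0, op(Y1, 4)); no other remaining equation mentions X.
Delete trivial equation n = n.
Decompose pair/2: pair(zero, n) = pair(zero, n),  N = pair(0, A).
Delete trivial equation pair(zero, n) = pair(zero, n).
Bind N := pair(0, A); substituting into the one remaining equation that mentions N gives: pair(op(n, zero), pair(pair(1, q(pair(0, A))), 4)) = pair(op(n, zero), pair(Y1, 4)).
Decompose pair/2: op(n, zero) = op(n, zero),  pair(pair(1, q(pair(0, A))), 4) = pair(Y1, 4).
Delete trivial equation op(n, zero) = op(n, zero).
Decompose pair/2: pair(1, q(pair(0, A))) = Y1,  4 = 4.
Bind Y1 := pair(1, q(pair(0, A))); no other remaining equation mentions Y1. Substituting into the earlier binding gives X := op(0, op(pair(1, q(pair(0, A))), 4)).
Delete trivial equation 4 = 4.
Bind A := zero. Substituting into the earlier bindings gives P := pair(0, zero), X := op(0, op(pair(1, q(pair(0, zero))), 4)), N := pair(0, zero), Y1 := pair(1, q(pair(0, zero))).
MGU = { P := pair(0, zero), X := op(0, op(pair(1, q(pair(0, zero))), 4)), N := pair(0, zero), Y1 := pair(1, q(pair(0, zero))), A := zero }, so Y1 := pair(1, q(pair(0, zero))).

pair(1, q(pair(0, zero)))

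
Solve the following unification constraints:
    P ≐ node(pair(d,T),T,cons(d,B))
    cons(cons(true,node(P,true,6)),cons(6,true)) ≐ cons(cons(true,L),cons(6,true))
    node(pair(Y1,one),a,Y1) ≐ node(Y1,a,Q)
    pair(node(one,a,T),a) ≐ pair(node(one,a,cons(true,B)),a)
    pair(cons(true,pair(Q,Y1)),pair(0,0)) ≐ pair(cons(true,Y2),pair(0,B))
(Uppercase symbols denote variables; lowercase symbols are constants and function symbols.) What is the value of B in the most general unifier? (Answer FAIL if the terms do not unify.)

Bind P := node(pair(d,T),T,cons(d,B)); substituting into the one remaining equation that mentions P gives: cons(cons(true,node(node(pair(d,T),T,cons(d,B)),true,6)),cons(6,true)) ≐ cons(cons(true,L),cons(6,true)).
Decompose cons/2: cons(true,node(node(pair(d,T),T,cons(d,B)),true,6)) ≐ cons(true,L),  cons(6,true) ≐ cons(6,true).
Decompose cons/2: true ≐ true,  node(node(pair(d,T),T,cons(d,B)),true,6) ≐ L.
Delete trivial equation true ≐ true.
Bind L := node(node(pair(d,T),T,cons(d,B)),true,6); no other remaining equation mentions L.
Delete trivial equation cons(6,true) ≐ cons(6,true).
Decompose node/3: pair(Y1,one) ≐ Y1,  a ≐ a,  Y1 ≐ Q.
Occurs check fails: Y1 occurs in pair(Y1,one); the equation Y1 ≐ pair(Y1,one) has no finite solution.

FAIL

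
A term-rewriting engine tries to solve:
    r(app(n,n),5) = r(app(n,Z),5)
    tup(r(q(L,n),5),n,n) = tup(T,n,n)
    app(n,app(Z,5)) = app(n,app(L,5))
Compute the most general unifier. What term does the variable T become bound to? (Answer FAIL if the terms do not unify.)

r(q(n,n),5)

Decompose r/2: app(n,n) = app(n,Z),  5 = 5.
Decompose app/2: n = n,  n = Z.
Delete trivial equation n = n.
Bind Z := n; substituting into the one remaining equation that mentions Z gives: app(n,app(n,5)) = app(n,app(L,5)).
Delete trivial equation 5 = 5.
Decompose tup/3: r(q(L,n),5) = T,  n = n,  n = n.
Bind T := r(q(L,n),5); no other remaining equation mentions T.
Delete trivial equation n = n.
Delete trivial equation n = n.
Decompose app/2: n = n,  app(n,5) = app(L,5).
Delete trivial equation n = n.
Decompose app/2: n = L,  5 = 5.
Bind L := n; no other remaining equation mentions L. Substituting into the earlier binding gives T := r(q(n,n),5).
Delete trivial equation 5 = 5.
MGU = { Z -> n, T -> r(q(n,n),5), L -> n }, so T -> r(q(n,n),5).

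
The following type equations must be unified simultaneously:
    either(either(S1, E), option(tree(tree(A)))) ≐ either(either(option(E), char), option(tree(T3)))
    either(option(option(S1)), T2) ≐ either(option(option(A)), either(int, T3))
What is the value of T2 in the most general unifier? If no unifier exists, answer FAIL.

Decompose either/2: either(S1, E) ≐ either(option(E), char),  option(tree(tree(A))) ≐ option(tree(T3)).
Decompose either/2: S1 ≐ option(E),  E ≐ char.
Bind S1 := option(E); substituting into the one remaining equation that mentions S1 gives: either(option(option(option(E))), T2) ≐ either(option(option(A)), either(int, T3)).
Bind E := char; substituting into the one remaining equation that mentions E gives: either(option(option(option(char))), T2) ≐ either(option(option(A)), either(int, T3)). Substituting into the earlier binding gives S1 := option(char).
Decompose option/1: tree(tree(A)) ≐ tree(T3).
Decompose tree/1: tree(A) ≐ T3.
Bind T3 := tree(A); substituting into the remaining equation gives: either(option(option(option(char))), T2) ≐ either(option(option(A)), either(int, tree(A))).
Decompose either/2: option(option(option(char))) ≐ option(option(A)),  T2 ≐ either(int, tree(A)).
Decompose option/1: option(option(char)) ≐ option(A).
Decompose option/1: option(char) ≐ A.
Bind A := option(char); substituting into the remaining equation gives: T2 ≐ either(int, tree(option(char))). Substituting into the earlier binding gives T3 := tree(option(char)).
Bind T2 := either(int, tree(option(char))).
MGU = { S1 := option(char), E := char, T3 := tree(option(char)), A := option(char), T2 := either(int, tree(option(char))) }, so T2 := either(int, tree(option(char))).

either(int, tree(option(char)))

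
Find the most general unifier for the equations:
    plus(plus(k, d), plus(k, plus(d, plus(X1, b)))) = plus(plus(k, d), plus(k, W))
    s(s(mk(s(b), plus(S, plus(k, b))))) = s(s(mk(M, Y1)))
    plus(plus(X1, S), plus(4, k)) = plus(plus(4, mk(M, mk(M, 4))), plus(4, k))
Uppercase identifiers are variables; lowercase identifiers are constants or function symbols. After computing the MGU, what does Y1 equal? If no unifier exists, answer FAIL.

plus(mk(s(b), mk(s(b), 4)), plus(k, b))

Decompose plus/2: plus(k, d) = plus(k, d),  plus(k, plus(d, plus(X1, b))) = plus(k, W).
Delete trivial equation plus(k, d) = plus(k, d).
Decompose plus/2: k = k,  plus(d, plus(X1, b)) = W.
Delete trivial equation k = k.
Bind W := plus(d, plus(X1, b)); no other remaining equation mentions W.
Decompose s/1: s(mk(s(b), plus(S, plus(k, b)))) = s(mk(M, Y1)).
Decompose s/1: mk(s(b), plus(S, plus(k, b))) = mk(M, Y1).
Decompose mk/2: s(b) = M,  plus(S, plus(k, b)) = Y1.
Bind M := s(b); substituting into the one remaining equation that mentions M gives: plus(plus(X1, S), plus(4, k)) = plus(plus(4, mk(s(b), mk(s(b), 4))), plus(4, k)).
Bind Y1 := plus(S, plus(k, b)); no other remaining equation mentions Y1.
Decompose plus/2: plus(X1, S) = plus(4, mk(s(b), mk(s(b), 4))),  plus(4, k) = plus(4, k).
Decompose plus/2: X1 = 4,  S = mk(s(b), mk(s(b), 4)).
Bind X1 := 4; no other remaining equation mentions X1. Substituting into the earlier binding gives W := plus(d, plus(4, b)).
Bind S := mk(s(b), mk(s(b), 4)); no other remaining equation mentions S. Substituting into the earlier binding gives Y1 := plus(mk(s(b), mk(s(b), 4)), plus(k, b)).
Delete trivial equation plus(4, k) = plus(4, k).
MGU = { W ↦ plus(d, plus(4, b)), M ↦ s(b), Y1 ↦ plus(mk(s(b), mk(s(b), 4)), plus(k, b)), X1 ↦ 4, S ↦ mk(s(b), mk(s(b), 4)) }, so Y1 ↦ plus(mk(s(b), mk(s(b), 4)), plus(k, b)).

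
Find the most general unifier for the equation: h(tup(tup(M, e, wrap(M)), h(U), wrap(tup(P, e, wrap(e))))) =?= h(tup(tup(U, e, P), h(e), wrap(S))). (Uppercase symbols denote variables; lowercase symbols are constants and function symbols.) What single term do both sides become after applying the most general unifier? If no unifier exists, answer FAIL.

h(tup(tup(e, e, wrap(e)), h(e), wrap(tup(wrap(e), e, wrap(e)))))

Decompose h/1: tup(tup(M, e, wrap(M)), h(U), wrap(tup(P, e, wrap(e)))) =?= tup(tup(U, e, P), h(e), wrap(S)).
Decompose tup/3: tup(M, e, wrap(M)) =?= tup(U, e, P),  h(U) =?= h(e),  wrap(tup(P, e, wrap(e))) =?= wrap(S).
Decompose tup/3: M =?= U,  e =?= e,  wrap(M) =?= P.
Bind M := U; substituting into the one remaining equation that mentions M gives: wrap(U) =?= P.
Delete trivial equation e =?= e.
Bind P := wrap(U); substituting into the one remaining equation that mentions P gives: wrap(tup(wrap(U), e, wrap(e))) =?= wrap(S).
Decompose h/1: U =?= e.
Bind U := e; substituting into the remaining equation gives: wrap(tup(wrap(e), e, wrap(e))) =?= wrap(S). Substituting into the earlier bindings gives M := e, P := wrap(e).
Decompose wrap/1: tup(wrap(e), e, wrap(e)) =?= S.
Bind S := tup(wrap(e), e, wrap(e)).
Applying the MGU to either side gives h(tup(tup(e, e, wrap(e)), h(e), wrap(tup(wrap(e), e, wrap(e))))).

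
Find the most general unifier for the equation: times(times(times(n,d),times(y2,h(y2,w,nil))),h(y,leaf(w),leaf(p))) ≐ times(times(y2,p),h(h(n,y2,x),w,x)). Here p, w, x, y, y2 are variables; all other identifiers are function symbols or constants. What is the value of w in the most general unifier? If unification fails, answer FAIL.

FAIL

Decompose times/2: times(times(n,d),times(y2,h(y2,w,nil))) ≐ times(y2,p),  h(y,leaf(w),leaf(p)) ≐ h(h(n,y2,x),w,x).
Decompose times/2: times(n,d) ≐ y2,  times(y2,h(y2,w,nil)) ≐ p.
Bind y2 := times(n,d); substituting into the remaining equations gives: times(times(n,d),h(times(n,d),w,nil)) ≐ p,  h(y,leaf(w),leaf(p)) ≐ h(h(n,times(n,d),x),w,x).
Bind p := times(times(n,d),h(times(n,d),w,nil)); substituting into the remaining equation gives: h(y,leaf(w),leaf(times(times(n,d),h(times(n,d),w,nil)))) ≐ h(h(n,times(n,d),x),w,x).
Decompose h/3: y ≐ h(n,times(n,d),x),  leaf(w) ≐ w,  leaf(times(times(n,d),h(times(n,d),w,nil))) ≐ x.
Bind y := h(n,times(n,d),x); no other remaining equation mentions y.
Occurs check fails: w occurs in leaf(w); the equation w ≐ leaf(w) has no finite solution.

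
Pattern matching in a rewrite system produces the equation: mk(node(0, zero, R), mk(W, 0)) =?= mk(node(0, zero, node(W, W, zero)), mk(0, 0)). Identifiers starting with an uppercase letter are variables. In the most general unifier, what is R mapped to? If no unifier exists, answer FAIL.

Decompose mk/2: node(0, zero, R) =?= node(0, zero, node(W, W, zero)),  mk(W, 0) =?= mk(0, 0).
Decompose node/3: 0 =?= 0,  zero =?= zero,  R =?= node(W, W, zero).
Delete trivial equation 0 =?= 0.
Delete trivial equation zero =?= zero.
Bind R := node(W, W, zero); no other remaining equation mentions R.
Decompose mk/2: W =?= 0,  0 =?= 0.
Bind W := 0; no other remaining equation mentions W. Substituting into the earlier binding gives R := node(0, 0, zero).
Delete trivial equation 0 =?= 0.
MGU = { R ↦ node(0, 0, zero), W ↦ 0 }, so R ↦ node(0, 0, zero).

node(0, 0, zero)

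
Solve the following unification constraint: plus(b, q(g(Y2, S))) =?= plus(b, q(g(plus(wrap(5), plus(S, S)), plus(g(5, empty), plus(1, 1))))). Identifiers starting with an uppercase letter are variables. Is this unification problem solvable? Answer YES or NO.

Decompose plus/2: b =?= b,  q(g(Y2, S)) =?= q(g(plus(wrap(5), plus(S, S)), plus(g(5, empty), plus(1, 1)))).
Delete trivial equation b =?= b.
Decompose q/1: g(Y2, S) =?= g(plus(wrap(5), plus(S, S)), plus(g(5, empty), plus(1, 1))).
Decompose g/2: Y2 =?= plus(wrap(5), plus(S, S)),  S =?= plus(g(5, empty), plus(1, 1)).
Bind Y2 := plus(wrap(5), plus(S, S)); no other remaining equation mentions Y2.
Bind S := plus(g(5, empty), plus(1, 1)). Substituting into the earlier binding gives Y2 := plus(wrap(5), plus(plus(g(5, empty), plus(1, 1)), plus(g(5, empty), plus(1, 1)))).
No equations remain and no clash or occurs-check failure arose, so a unifier exists.

YES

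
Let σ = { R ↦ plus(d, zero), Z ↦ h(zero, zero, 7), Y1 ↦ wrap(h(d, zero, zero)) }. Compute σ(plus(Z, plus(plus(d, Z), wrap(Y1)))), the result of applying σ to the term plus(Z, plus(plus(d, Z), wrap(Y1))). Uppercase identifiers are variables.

plus(h(zero, zero, 7), plus(plus(d, h(zero, zero, 7)), wrap(wrap(h(d, zero, zero)))))

Replace each occurrence of Z with h(zero, zero, 7).
Replace each occurrence of Y1 with wrap(h(d, zero, zero)).
Result: plus(h(zero, zero, 7), plus(plus(d, h(zero, zero, 7)), wrap(wrap(h(d, zero, zero))))).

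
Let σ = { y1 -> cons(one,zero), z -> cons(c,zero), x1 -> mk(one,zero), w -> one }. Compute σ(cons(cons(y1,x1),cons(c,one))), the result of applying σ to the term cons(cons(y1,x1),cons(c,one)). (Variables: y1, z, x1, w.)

Replace each occurrence of y1 with cons(one,zero).
Replace each occurrence of x1 with mk(one,zero).
Result: cons(cons(cons(one,zero),mk(one,zero)),cons(c,one)).

cons(cons(cons(one,zero),mk(one,zero)),cons(c,one))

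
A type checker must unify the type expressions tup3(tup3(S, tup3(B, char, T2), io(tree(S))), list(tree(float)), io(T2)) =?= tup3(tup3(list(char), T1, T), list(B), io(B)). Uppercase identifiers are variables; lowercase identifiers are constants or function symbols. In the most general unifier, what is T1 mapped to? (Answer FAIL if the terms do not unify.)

tup3(tree(float), char, tree(float))

Decompose tup3/3: tup3(S, tup3(B, char, T2), io(tree(S))) =?= tup3(list(char), T1, T),  list(tree(float)) =?= list(B),  io(T2) =?= io(B).
Decompose tup3/3: S =?= list(char),  tup3(B, char, T2) =?= T1,  io(tree(S)) =?= T.
Bind S := list(char); substituting into the one remaining equation that mentions S gives: io(tree(list(char))) =?= T.
Bind T1 := tup3(B, char, T2); no other remaining equation mentions T1.
Bind T := io(tree(list(char))); no other remaining equation mentions T.
Decompose list/1: tree(float) =?= B.
Bind B := tree(float); substituting into the remaining equation gives: io(T2) =?= io(tree(float)). Substituting into the earlier binding gives T1 := tup3(tree(float), char, T2).
Decompose io/1: T2 =?= tree(float).
Bind T2 := tree(float). Substituting into the earlier binding gives T1 := tup3(tree(float), char, tree(float)).
MGU = { S -> list(char), T1 -> tup3(tree(float), char, tree(float)), T -> io(tree(list(char))), B -> tree(float), T2 -> tree(float) }, so T1 -> tup3(tree(float), char, tree(float)).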